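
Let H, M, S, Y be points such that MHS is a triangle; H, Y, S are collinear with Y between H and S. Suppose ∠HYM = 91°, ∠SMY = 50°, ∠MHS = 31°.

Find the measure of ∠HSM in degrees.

∠HSM = 41°

1. ∠MYS = 89°  [linear pair at Y on HS]
2. ∠MSY = 41°  [△MYS]
3. ∠HSM = 41°  [Y on ray SH]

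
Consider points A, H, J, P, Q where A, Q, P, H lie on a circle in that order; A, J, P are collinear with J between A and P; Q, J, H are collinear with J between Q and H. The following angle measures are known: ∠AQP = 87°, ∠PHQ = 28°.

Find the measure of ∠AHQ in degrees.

1. ∠PAQ = 28°  [same arc QP]
2. ∠APQ = 65°  [△AQP]
3. ∠AHQ = 65°  [same arc AQ]

∠AHQ = 65°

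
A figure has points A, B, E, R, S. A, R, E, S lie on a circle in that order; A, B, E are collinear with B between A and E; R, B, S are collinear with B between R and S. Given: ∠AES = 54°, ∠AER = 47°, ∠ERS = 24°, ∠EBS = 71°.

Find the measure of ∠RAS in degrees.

∠RAS = 79°

1. ∠ARS = 54°  [same arc AS]
2. ∠ASR = 47°  [same arc AR]
3. ∠RAS = 79°  [△ARS]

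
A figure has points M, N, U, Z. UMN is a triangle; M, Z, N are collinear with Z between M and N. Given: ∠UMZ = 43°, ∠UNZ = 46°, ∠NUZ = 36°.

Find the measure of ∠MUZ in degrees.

1. ∠NZU = 98°  [△UZN]
2. ∠MZU = 82°  [linear pair at Z on MN]
3. ∠MUZ = 55°  [△UMZ]

∠MUZ = 55°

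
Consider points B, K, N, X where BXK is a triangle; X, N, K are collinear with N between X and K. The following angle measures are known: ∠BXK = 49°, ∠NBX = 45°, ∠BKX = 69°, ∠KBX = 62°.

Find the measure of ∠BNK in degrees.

1. ∠BXN = 49°  [N on ray XK]
2. ∠BNX = 86°  [△BXN]
3. ∠BNK = 94°  [linear pair at N on XK]

∠BNK = 94°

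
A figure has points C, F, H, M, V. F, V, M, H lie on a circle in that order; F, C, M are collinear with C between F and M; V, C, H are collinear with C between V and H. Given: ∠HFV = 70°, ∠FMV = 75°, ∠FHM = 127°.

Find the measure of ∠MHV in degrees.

∠MHV = 52°

1. ∠FVM = 53°  [cyclic FVMH, opposite ∠V+∠H]
2. ∠MFV = 52°  [△FVM]
3. ∠MHV = 52°  [same arc VM]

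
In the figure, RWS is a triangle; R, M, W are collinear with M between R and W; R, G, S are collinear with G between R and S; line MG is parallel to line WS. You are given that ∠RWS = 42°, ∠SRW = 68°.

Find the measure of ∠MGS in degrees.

∠MGS = 110°

1. ∠RSW = 70°  [△RWS]
2. ∠MGR = 70°  [MG∥WS, corresponding at G]
3. ∠MGS = 110°  [linear pair at G on RS]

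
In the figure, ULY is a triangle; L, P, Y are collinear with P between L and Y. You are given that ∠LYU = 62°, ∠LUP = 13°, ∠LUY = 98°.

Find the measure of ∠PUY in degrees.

∠PUY = 85°

1. ∠ULY = 20°  [△ULY]
2. ∠PYU = 62°  [P on ray YL]
3. ∠PLU = 20°  [P on ray LY]
4. ∠LPU = 147°  [△ULP]
5. ∠UPY = 33°  [linear pair at P on LY]
6. ∠PUY = 85°  [△UPY]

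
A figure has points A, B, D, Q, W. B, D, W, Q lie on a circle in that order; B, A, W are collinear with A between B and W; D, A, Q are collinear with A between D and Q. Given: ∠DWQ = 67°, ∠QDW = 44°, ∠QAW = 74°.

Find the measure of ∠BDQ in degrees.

1. ∠DQW = 69°  [△DWQ]
2. ∠BAD = 74°  [vertical angles at A]
3. ∠DBW = 69°  [same arc DW]
4. ∠BDQ = 37°  [△BAD]

∠BDQ = 37°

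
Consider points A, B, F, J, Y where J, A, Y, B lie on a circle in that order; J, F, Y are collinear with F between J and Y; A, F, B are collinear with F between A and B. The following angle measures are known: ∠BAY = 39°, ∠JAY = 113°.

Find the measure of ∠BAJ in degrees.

∠BAJ = 74°

1. ∠BJY = 39°  [same arc YB]
2. ∠JBY = 67°  [cyclic JAYB, opposite ∠A+∠B]
3. ∠BYJ = 74°  [△JYB]
4. ∠BAJ = 74°  [same arc JB]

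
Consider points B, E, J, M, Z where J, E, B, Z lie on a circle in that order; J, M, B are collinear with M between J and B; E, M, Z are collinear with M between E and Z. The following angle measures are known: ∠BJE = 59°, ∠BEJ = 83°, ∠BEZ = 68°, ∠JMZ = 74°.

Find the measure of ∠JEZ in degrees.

1. ∠BZE = 59°  [same arc EB]
2. ∠BJZ = 68°  [same arc BZ]
3. ∠EBZ = 53°  [△EBZ]
4. ∠EZJ = 38°  [△JMZ]
5. ∠EJZ = 127°  [cyclic JEBZ, opposite ∠J+∠B]
6. ∠JEZ = 15°  [△JEZ]

∠JEZ = 15°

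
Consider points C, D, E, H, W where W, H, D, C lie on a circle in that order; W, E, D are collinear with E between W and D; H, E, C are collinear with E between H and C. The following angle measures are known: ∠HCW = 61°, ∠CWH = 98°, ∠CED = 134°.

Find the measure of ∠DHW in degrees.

1. ∠HDW = 61°  [same arc WH]
2. ∠CHW = 21°  [△WHC]
3. ∠HEW = 134°  [vertical angles at E]
4. ∠DWH = 25°  [△WEH]
5. ∠DHW = 94°  [△WHD]

∠DHW = 94°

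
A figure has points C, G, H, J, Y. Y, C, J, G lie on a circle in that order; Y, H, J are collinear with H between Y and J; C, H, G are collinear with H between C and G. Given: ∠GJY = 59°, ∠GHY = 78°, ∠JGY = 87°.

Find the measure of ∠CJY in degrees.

∠CJY = 68°

1. ∠GYJ = 34°  [△YJG]
2. ∠CHJ = 78°  [vertical angles at H]
3. ∠GCJ = 34°  [same arc JG]
4. ∠CJY = 68°  [△CHJ]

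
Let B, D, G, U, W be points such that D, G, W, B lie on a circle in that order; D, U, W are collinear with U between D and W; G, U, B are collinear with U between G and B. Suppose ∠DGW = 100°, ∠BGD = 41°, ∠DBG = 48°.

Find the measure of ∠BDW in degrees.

1. ∠DBW = 80°  [cyclic DGWB, opposite ∠G+∠B]
2. ∠BWD = 41°  [same arc DB]
3. ∠BDW = 59°  [△DWB]

∠BDW = 59°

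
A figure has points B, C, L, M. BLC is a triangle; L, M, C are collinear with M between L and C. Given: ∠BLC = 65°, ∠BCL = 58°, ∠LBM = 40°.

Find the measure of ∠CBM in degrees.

1. ∠BLM = 65°  [M on ray LC]
2. ∠BCM = 58°  [M on ray CL]
3. ∠BML = 75°  [△BLM]
4. ∠BMC = 105°  [linear pair at M on LC]
5. ∠CBM = 17°  [△BMC]

∠CBM = 17°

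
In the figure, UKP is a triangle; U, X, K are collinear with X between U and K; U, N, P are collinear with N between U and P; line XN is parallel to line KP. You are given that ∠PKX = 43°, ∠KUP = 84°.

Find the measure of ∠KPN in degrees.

1. ∠PKU = 43°  [X on ray KU]
2. ∠KPU = 53°  [△UKP]
3. ∠KPN = 53°  [N on ray PU]

∠KPN = 53°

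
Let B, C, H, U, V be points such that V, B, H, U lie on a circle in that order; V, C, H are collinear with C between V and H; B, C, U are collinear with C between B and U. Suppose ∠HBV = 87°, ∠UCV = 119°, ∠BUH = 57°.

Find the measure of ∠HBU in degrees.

∠HBU = 25°

1. ∠HUV = 93°  [cyclic VBHU, opposite ∠B+∠U]
2. ∠HCU = 61°  [linear pair at C on VH]
3. ∠UHV = 62°  [△HCU]
4. ∠HVU = 25°  [△VHU]
5. ∠HBU = 25°  [same arc HU]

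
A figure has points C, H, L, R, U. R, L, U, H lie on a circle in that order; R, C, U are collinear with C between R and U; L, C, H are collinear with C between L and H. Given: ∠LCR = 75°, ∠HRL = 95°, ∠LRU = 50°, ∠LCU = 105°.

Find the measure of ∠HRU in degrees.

1. ∠HLR = 55°  [△RCL]
2. ∠LHR = 30°  [△RLH]
3. ∠HCR = 105°  [vertical angles at C]
4. ∠HRU = 45°  [△RCH]

∠HRU = 45°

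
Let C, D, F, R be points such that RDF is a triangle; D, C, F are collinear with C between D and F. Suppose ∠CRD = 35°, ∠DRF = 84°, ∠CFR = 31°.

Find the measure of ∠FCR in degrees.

∠FCR = 100°

1. ∠DFR = 31°  [C on ray FD]
2. ∠FDR = 65°  [△RDF]
3. ∠CDR = 65°  [C on ray DF]
4. ∠DCR = 80°  [△RDC]
5. ∠FCR = 100°  [linear pair at C on DF]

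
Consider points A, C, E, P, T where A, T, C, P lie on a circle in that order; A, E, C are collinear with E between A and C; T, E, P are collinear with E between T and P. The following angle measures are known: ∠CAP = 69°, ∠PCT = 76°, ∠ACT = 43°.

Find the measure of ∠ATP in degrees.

∠ATP = 33°

1. ∠PAT = 104°  [cyclic ATCP, opposite ∠A+∠C]
2. ∠APT = 43°  [same arc AT]
3. ∠ATP = 33°  [△ATP]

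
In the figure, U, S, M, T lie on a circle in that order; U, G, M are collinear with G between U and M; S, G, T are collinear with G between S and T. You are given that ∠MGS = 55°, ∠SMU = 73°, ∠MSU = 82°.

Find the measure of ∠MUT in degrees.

∠MUT = 52°

1. ∠TGU = 55°  [vertical angles at G]
2. ∠STU = 73°  [same arc US]
3. ∠MUT = 52°  [△UGT]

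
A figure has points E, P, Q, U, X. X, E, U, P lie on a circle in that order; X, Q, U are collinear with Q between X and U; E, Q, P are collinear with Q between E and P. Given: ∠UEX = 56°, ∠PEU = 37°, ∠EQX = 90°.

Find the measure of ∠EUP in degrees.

1. ∠UPX = 124°  [cyclic XEUP, opposite ∠E+∠P]
2. ∠PXU = 37°  [same arc UP]
3. ∠PQU = 90°  [vertical angles at Q]
4. ∠PUX = 19°  [△XUP]
5. ∠EPU = 71°  [△UQP]
6. ∠EUP = 72°  [△EUP]

∠EUP = 72°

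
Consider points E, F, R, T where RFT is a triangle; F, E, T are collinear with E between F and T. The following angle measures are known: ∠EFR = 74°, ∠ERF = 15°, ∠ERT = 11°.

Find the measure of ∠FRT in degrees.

∠FRT = 26°

1. ∠FER = 91°  [△RFE]
2. ∠RFT = 74°  [E on ray FT]
3. ∠RET = 89°  [linear pair at E on FT]
4. ∠ETR = 80°  [△RET]
5. ∠FTR = 80°  [E on ray TF]
6. ∠FRT = 26°  [△RFT]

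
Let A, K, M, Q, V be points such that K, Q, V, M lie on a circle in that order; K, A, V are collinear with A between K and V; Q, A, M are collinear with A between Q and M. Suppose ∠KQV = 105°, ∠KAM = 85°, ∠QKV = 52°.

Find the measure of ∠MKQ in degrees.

1. ∠KVQ = 23°  [△KQV]
2. ∠QAV = 85°  [vertical angles at A]
3. ∠QMV = 52°  [same arc QV]
4. ∠MQV = 72°  [△QAV]
5. ∠MVQ = 56°  [△QVM]
6. ∠MKQ = 124°  [cyclic KQVM, opposite ∠K+∠V]

∠MKQ = 124°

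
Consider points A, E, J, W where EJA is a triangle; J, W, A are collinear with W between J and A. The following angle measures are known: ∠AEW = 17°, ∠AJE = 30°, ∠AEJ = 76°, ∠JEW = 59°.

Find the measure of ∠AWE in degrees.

∠AWE = 89°

1. ∠EJW = 30°  [W on ray JA]
2. ∠EWJ = 91°  [△EJW]
3. ∠AWE = 89°  [linear pair at W on JA]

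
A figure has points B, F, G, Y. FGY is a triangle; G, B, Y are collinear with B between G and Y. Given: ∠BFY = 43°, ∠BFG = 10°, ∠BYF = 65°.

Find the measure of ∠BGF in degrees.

1. ∠FBY = 72°  [△FBY]
2. ∠FBG = 108°  [linear pair at B on GY]
3. ∠BGF = 62°  [△FGB]

∠BGF = 62°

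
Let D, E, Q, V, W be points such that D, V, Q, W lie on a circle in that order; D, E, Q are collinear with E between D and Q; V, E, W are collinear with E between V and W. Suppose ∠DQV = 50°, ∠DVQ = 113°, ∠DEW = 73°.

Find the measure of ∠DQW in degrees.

1. ∠DWV = 50°  [same arc DV]
2. ∠DWQ = 67°  [cyclic DVQW, opposite ∠V+∠W]
3. ∠QDW = 57°  [△DEW]
4. ∠DQW = 56°  [△DQW]

∠DQW = 56°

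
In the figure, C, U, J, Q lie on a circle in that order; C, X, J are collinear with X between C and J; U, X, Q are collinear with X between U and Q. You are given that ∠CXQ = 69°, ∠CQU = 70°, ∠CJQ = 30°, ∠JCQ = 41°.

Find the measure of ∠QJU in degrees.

1. ∠JXQ = 111°  [linear pair at X on CJ]
2. ∠JQU = 39°  [△JXQ]
3. ∠JUQ = 41°  [same arc JQ]
4. ∠QJU = 100°  [△UJQ]

∠QJU = 100°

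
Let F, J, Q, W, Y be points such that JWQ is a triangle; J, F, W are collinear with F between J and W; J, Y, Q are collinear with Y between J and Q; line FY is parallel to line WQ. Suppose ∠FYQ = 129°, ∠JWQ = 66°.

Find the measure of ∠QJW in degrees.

∠QJW = 63°

1. ∠FYJ = 51°  [linear pair at Y on JQ]
2. ∠JFY = 66°  [FY∥WQ, corresponding at F]
3. ∠FJY = 63°  [△JFY]
4. ∠QJW = 63°  [F on JW, Y on JQ]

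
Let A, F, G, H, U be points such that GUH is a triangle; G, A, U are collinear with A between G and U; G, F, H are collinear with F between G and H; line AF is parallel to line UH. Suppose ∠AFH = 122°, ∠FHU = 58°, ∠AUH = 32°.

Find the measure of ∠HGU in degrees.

∠HGU = 90°

1. ∠GHU = 58°  [F on ray HG]
2. ∠GUH = 32°  [A on ray UG]
3. ∠HGU = 90°  [△GUH]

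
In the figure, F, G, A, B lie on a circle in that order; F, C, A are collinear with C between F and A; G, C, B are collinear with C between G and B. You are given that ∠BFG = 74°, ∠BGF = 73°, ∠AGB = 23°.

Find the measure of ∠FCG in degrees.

∠FCG = 56°

1. ∠BAG = 106°  [cyclic FGAB, opposite ∠F+∠A]
2. ∠BAF = 73°  [same arc FB]
3. ∠ABG = 51°  [△GAB]
4. ∠ACB = 56°  [△ACB]
5. ∠FCG = 56°  [vertical angles at C]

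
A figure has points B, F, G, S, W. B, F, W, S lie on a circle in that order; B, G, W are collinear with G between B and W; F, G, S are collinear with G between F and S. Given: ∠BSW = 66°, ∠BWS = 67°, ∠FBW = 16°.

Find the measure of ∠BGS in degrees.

1. ∠FSW = 16°  [same arc FW]
2. ∠SGW = 97°  [△WGS]
3. ∠BGS = 83°  [linear pair at G on BW]

∠BGS = 83°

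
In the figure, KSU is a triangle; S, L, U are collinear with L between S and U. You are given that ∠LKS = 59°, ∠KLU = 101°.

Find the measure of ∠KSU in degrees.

∠KSU = 42°

1. ∠KLS = 79°  [linear pair at L on SU]
2. ∠KSL = 42°  [△KSL]
3. ∠KSU = 42°  [L on ray SU]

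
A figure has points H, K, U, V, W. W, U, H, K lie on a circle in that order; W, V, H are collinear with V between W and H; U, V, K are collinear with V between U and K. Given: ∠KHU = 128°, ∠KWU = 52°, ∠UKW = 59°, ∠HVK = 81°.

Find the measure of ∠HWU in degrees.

1. ∠KUW = 69°  [△WUK]
2. ∠UVW = 81°  [vertical angles at V]
3. ∠HWU = 30°  [△WVU]

∠HWU = 30°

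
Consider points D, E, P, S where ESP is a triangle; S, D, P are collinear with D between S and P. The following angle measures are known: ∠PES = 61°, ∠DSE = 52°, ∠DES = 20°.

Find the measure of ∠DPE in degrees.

1. ∠ESP = 52°  [D on ray SP]
2. ∠EPS = 67°  [△ESP]
3. ∠DPE = 67°  [D on ray PS]

∠DPE = 67°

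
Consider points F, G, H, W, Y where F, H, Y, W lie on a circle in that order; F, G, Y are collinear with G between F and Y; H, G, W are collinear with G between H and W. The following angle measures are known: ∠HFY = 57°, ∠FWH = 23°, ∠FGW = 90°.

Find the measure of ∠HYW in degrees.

1. ∠HWY = 57°  [same arc HY]
2. ∠FYH = 23°  [same arc FH]
3. ∠HGY = 90°  [vertical angles at G]
4. ∠WHY = 67°  [△HGY]
5. ∠HYW = 56°  [△HYW]

∠HYW = 56°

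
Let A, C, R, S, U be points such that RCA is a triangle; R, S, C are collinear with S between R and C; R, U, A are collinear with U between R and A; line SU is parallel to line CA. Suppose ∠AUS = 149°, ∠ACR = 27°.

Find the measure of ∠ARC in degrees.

∠ARC = 122°

1. ∠RUS = 31°  [linear pair at U on RA]
2. ∠RSU = 27°  [SU∥CA, corresponding at S]
3. ∠SRU = 122°  [△RSU]
4. ∠ARC = 122°  [S on RC, U on RA]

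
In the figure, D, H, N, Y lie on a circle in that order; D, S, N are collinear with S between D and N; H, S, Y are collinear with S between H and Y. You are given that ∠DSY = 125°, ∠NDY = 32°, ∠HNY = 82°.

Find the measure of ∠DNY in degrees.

∠DNY = 59°

1. ∠NSY = 55°  [linear pair at S on DN]
2. ∠NHY = 32°  [same arc NY]
3. ∠HYN = 66°  [△HNY]
4. ∠DNY = 59°  [△NSY]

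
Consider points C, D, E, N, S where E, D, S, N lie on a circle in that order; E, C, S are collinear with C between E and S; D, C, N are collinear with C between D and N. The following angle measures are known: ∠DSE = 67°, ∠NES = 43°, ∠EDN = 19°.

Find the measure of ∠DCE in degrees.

1. ∠NDS = 43°  [same arc SN]
2. ∠DCS = 70°  [△DCS]
3. ∠DCE = 110°  [linear pair at C on ES]

∠DCE = 110°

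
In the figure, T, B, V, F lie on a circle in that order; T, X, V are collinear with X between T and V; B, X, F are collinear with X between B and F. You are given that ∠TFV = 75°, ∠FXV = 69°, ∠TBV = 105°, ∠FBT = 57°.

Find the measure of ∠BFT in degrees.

1. ∠FXT = 111°  [linear pair at X on TV]
2. ∠FVT = 57°  [same arc TF]
3. ∠FTV = 48°  [△TVF]
4. ∠BFT = 21°  [△TXF]

∠BFT = 21°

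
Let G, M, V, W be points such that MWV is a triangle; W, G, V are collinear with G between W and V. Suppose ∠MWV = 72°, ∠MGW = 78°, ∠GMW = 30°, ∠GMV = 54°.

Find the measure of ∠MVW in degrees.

∠MVW = 24°

1. ∠MGV = 102°  [linear pair at G on WV]
2. ∠GVM = 24°  [△MGV]
3. ∠MVW = 24°  [G on ray VW]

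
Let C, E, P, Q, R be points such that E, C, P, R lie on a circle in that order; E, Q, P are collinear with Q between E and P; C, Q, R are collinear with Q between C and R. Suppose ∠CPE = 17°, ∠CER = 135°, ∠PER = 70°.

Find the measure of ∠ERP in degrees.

∠ERP = 82°

1. ∠CRE = 17°  [same arc EC]
2. ∠ECR = 28°  [△ECR]
3. ∠EPR = 28°  [same arc ER]
4. ∠ERP = 82°  [△EPR]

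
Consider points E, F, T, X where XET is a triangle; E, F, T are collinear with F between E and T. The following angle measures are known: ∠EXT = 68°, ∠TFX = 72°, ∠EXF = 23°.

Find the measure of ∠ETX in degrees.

∠ETX = 63°

1. ∠EFX = 108°  [linear pair at F on ET]
2. ∠FEX = 49°  [△XEF]
3. ∠TEX = 49°  [F on ray ET]
4. ∠ETX = 63°  [△XET]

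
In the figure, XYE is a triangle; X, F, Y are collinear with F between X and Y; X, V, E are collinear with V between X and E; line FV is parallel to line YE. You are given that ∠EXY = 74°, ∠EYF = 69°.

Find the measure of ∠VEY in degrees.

∠VEY = 37°

1. ∠EYX = 69°  [F on ray YX]
2. ∠XEY = 37°  [△XYE]
3. ∠VEY = 37°  [V on ray EX]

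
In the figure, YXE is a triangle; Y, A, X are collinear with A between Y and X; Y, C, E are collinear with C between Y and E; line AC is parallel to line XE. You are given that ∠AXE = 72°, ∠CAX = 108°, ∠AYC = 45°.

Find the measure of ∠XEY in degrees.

1. ∠EXY = 72°  [A on ray XY]
2. ∠EYX = 45°  [A on YX, C on YE]
3. ∠XEY = 63°  [△YXE]

∠XEY = 63°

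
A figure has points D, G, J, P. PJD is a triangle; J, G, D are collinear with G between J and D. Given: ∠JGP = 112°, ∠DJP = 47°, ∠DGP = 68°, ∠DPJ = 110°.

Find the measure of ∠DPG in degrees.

∠DPG = 89°

1. ∠JDP = 23°  [△PJD]
2. ∠GDP = 23°  [G on ray DJ]
3. ∠DPG = 89°  [△PGD]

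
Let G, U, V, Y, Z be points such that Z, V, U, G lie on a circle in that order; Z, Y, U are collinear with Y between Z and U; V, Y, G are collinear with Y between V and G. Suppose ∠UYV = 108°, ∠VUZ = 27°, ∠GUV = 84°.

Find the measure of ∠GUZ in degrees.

1. ∠GYZ = 108°  [vertical angles at Y]
2. ∠GVU = 45°  [△VYU]
3. ∠UGV = 51°  [△VUG]
4. ∠GYU = 72°  [linear pair at Y on ZU]
5. ∠GUZ = 57°  [△UYG]

∠GUZ = 57°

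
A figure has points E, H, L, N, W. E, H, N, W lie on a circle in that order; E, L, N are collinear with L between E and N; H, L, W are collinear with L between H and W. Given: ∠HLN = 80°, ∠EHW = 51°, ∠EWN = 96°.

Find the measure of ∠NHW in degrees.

1. ∠ENW = 51°  [same arc EW]
2. ∠NEW = 33°  [△ENW]
3. ∠NHW = 33°  [same arc NW]

∠NHW = 33°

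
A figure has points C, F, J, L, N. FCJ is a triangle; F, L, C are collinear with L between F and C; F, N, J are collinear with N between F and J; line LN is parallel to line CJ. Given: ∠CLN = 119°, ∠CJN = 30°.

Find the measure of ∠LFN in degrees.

∠LFN = 89°

1. ∠FLN = 61°  [linear pair at L on FC]
2. ∠CJF = 30°  [N on ray JF]
3. ∠FCJ = 61°  [LN∥CJ, corresponding at L]
4. ∠CFJ = 89°  [△FCJ]
5. ∠LFN = 89°  [L on FC, N on FJ]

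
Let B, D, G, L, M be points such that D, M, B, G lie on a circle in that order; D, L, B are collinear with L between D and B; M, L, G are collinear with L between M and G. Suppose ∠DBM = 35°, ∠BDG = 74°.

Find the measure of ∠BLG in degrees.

∠BLG = 109°

1. ∠DGM = 35°  [same arc DM]
2. ∠DLG = 71°  [△DLG]
3. ∠BLG = 109°  [linear pair at L on DB]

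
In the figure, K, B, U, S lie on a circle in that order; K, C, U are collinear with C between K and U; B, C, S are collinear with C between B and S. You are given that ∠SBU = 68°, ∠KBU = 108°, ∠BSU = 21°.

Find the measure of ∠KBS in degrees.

1. ∠SKU = 68°  [same arc US]
2. ∠KSU = 72°  [cyclic KBUS, opposite ∠B+∠S]
3. ∠KUS = 40°  [△KUS]
4. ∠KBS = 40°  [same arc KS]

∠KBS = 40°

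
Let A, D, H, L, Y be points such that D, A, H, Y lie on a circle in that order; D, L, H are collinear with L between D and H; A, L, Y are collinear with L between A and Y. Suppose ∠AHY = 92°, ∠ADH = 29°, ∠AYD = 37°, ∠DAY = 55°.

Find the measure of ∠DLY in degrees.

1. ∠AYH = 29°  [same arc AH]
2. ∠DHY = 55°  [same arc DY]
3. ∠HLY = 96°  [△HLY]
4. ∠DLY = 84°  [linear pair at L on DH]

∠DLY = 84°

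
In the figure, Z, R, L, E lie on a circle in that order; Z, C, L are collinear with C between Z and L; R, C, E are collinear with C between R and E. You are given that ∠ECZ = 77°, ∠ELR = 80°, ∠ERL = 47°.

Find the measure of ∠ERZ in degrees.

∠ERZ = 24°

1. ∠LCR = 77°  [vertical angles at C]
2. ∠LER = 53°  [△RLE]
3. ∠RCZ = 103°  [linear pair at C on ZL]
4. ∠LZR = 53°  [same arc RL]
5. ∠ERZ = 24°  [△ZCR]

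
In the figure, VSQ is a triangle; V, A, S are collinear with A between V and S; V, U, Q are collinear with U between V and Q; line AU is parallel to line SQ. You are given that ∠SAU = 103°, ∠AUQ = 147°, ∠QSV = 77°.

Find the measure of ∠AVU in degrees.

∠AVU = 70°

1. ∠UAV = 77°  [linear pair at A on VS]
2. ∠AUV = 33°  [linear pair at U on VQ]
3. ∠AVU = 70°  [△VAU]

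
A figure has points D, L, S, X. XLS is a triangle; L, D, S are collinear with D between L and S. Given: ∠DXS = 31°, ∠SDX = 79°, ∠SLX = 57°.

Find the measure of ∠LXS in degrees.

1. ∠DSX = 70°  [△XDS]
2. ∠LSX = 70°  [D on ray SL]
3. ∠LXS = 53°  [△XLS]

∠LXS = 53°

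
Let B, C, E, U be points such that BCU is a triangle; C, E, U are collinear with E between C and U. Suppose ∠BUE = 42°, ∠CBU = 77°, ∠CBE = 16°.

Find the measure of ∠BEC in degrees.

∠BEC = 103°

1. ∠BUC = 42°  [E on ray UC]
2. ∠BCU = 61°  [△BCU]
3. ∠BCE = 61°  [E on ray CU]
4. ∠BEC = 103°  [△BCE]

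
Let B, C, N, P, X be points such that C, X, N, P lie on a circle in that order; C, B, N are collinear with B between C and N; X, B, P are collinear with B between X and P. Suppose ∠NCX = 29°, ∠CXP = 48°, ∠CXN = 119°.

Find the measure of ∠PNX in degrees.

∠PNX = 80°

1. ∠CNX = 32°  [△CXN]
2. ∠CPX = 32°  [same arc CX]
3. ∠PCX = 100°  [△CXP]
4. ∠PNX = 80°  [cyclic CXNP, opposite ∠C+∠N]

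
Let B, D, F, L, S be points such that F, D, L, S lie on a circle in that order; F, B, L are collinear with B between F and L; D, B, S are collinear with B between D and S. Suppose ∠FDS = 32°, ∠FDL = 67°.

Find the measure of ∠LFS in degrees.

∠LFS = 35°

1. ∠FLS = 32°  [same arc FS]
2. ∠FSL = 113°  [cyclic FDLS, opposite ∠D+∠S]
3. ∠LFS = 35°  [△FLS]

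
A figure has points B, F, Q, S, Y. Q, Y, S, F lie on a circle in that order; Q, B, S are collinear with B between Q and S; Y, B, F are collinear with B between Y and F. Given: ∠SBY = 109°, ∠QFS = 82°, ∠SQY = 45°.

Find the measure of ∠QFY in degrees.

∠QFY = 37°

1. ∠QYS = 98°  [cyclic QYSF, opposite ∠Y+∠F]
2. ∠QSY = 37°  [△QYS]
3. ∠QFY = 37°  [same arc QY]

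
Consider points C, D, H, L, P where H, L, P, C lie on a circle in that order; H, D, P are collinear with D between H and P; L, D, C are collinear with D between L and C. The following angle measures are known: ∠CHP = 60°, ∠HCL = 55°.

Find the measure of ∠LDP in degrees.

∠LDP = 65°

1. ∠CLP = 60°  [same arc PC]
2. ∠HPL = 55°  [same arc HL]
3. ∠LDP = 65°  [△LDP]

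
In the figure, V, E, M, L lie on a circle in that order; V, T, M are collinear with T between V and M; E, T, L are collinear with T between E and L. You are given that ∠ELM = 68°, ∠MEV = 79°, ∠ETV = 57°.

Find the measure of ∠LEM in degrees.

1. ∠EVM = 68°  [same arc EM]
2. ∠EMV = 33°  [△VEM]
3. ∠ETM = 123°  [linear pair at T on VM]
4. ∠LEM = 24°  [△ETM]

∠LEM = 24°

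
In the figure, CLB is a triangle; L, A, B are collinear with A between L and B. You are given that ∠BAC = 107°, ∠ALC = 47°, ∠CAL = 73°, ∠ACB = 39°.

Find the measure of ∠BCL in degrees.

∠BCL = 99°

1. ∠ABC = 34°  [△CAB]
2. ∠BLC = 47°  [A on ray LB]
3. ∠CBL = 34°  [A on ray BL]
4. ∠BCL = 99°  [△CLB]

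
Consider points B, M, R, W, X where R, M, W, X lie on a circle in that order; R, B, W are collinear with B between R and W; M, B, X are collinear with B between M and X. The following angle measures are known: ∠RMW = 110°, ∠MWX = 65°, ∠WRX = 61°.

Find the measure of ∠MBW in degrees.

1. ∠RXW = 70°  [cyclic RMWX, opposite ∠M+∠X]
2. ∠WMX = 61°  [same arc WX]
3. ∠RWX = 49°  [△RWX]
4. ∠MXW = 54°  [△MWX]
5. ∠RMX = 49°  [same arc RX]
6. ∠MRW = 54°  [same arc MW]
7. ∠MBR = 77°  [△RBM]
8. ∠MBW = 103°  [linear pair at B on RW]

∠MBW = 103°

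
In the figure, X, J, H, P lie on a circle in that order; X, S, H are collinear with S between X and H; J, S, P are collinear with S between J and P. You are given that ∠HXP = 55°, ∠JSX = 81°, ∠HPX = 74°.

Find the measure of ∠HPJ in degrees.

∠HPJ = 48°

1. ∠PHX = 51°  [△XHP]
2. ∠HSP = 81°  [vertical angles at S]
3. ∠HPJ = 48°  [△HSP]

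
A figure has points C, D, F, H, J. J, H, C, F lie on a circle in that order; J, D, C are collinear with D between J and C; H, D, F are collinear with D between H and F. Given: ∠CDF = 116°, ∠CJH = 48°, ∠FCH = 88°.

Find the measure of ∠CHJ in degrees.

1. ∠HDJ = 116°  [vertical angles at D]
2. ∠CFH = 48°  [same arc HC]
3. ∠CHF = 44°  [△HCF]
4. ∠CDH = 64°  [linear pair at D on JC]
5. ∠HCJ = 72°  [△HDC]
6. ∠CHJ = 60°  [△JHC]

∠CHJ = 60°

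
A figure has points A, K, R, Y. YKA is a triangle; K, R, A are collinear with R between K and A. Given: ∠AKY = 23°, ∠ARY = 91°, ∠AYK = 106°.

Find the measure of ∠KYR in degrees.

∠KYR = 68°

1. ∠RKY = 23°  [R on ray KA]
2. ∠KRY = 89°  [linear pair at R on KA]
3. ∠KYR = 68°  [△YKR]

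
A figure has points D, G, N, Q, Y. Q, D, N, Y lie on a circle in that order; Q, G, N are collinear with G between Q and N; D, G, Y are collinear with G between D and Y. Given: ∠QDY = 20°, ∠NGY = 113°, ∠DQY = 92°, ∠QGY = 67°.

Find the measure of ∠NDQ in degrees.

1. ∠QNY = 20°  [same arc QY]
2. ∠DYQ = 68°  [△QDY]
3. ∠NQY = 45°  [△QGY]
4. ∠NYQ = 115°  [△QNY]
5. ∠NDQ = 65°  [cyclic QDNY, opposite ∠D+∠Y]

∠NDQ = 65°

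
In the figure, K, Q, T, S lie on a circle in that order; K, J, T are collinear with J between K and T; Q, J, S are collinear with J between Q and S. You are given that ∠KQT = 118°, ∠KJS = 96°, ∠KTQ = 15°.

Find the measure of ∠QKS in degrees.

∠QKS = 116°

1. ∠QKT = 47°  [△KQT]
2. ∠QJT = 96°  [vertical angles at J]
3. ∠SQT = 69°  [△QJT]
4. ∠QST = 47°  [same arc QT]
5. ∠QTS = 64°  [△QTS]
6. ∠QKS = 116°  [cyclic KQTS, opposite ∠K+∠T]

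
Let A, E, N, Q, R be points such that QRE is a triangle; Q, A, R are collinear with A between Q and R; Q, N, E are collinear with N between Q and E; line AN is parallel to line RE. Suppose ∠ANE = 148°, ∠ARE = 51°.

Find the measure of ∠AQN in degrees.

1. ∠ANQ = 32°  [linear pair at N on QE]
2. ∠ERQ = 51°  [A on ray RQ]
3. ∠QER = 32°  [AN∥RE, corresponding at N]
4. ∠EQR = 97°  [△QRE]
5. ∠AQN = 97°  [A on QR, N on QE]

∠AQN = 97°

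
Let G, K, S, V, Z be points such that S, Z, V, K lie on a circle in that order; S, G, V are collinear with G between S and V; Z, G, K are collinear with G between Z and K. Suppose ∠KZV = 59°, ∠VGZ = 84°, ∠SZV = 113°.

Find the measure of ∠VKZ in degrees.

∠VKZ = 30°

1. ∠SVZ = 37°  [△ZGV]
2. ∠VSZ = 30°  [△SZV]
3. ∠VKZ = 30°  [same arc ZV]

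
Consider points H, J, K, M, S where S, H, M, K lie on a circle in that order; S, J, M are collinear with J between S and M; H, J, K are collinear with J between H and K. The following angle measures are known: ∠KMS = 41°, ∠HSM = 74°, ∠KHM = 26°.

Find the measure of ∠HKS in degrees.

1. ∠KHS = 41°  [same arc SK]
2. ∠HKM = 74°  [same arc HM]
3. ∠HMK = 80°  [△HMK]
4. ∠HSK = 100°  [cyclic SHMK, opposite ∠S+∠M]
5. ∠HKS = 39°  [△SHK]

∠HKS = 39°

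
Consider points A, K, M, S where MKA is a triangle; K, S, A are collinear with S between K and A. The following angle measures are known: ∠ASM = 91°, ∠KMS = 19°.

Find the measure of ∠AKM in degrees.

1. ∠KSM = 89°  [linear pair at S on KA]
2. ∠MKS = 72°  [△MKS]
3. ∠AKM = 72°  [S on ray KA]

∠AKM = 72°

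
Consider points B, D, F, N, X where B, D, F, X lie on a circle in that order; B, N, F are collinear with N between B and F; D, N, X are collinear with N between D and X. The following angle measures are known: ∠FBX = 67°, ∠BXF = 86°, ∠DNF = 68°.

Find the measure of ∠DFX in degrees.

1. ∠BFX = 27°  [△BFX]
2. ∠BNX = 68°  [vertical angles at N]
3. ∠BDX = 27°  [same arc BX]
4. ∠BXD = 45°  [△BNX]
5. ∠DBX = 108°  [△BDX]
6. ∠DFX = 72°  [cyclic BDFX, opposite ∠B+∠F]

∠DFX = 72°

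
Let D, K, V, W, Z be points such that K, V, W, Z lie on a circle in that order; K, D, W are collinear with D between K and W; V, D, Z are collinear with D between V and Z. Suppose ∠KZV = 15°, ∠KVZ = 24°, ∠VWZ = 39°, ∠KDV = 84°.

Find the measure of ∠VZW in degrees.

1. ∠KWZ = 24°  [same arc KZ]
2. ∠WDZ = 84°  [vertical angles at D]
3. ∠VZW = 72°  [△WDZ]

∠VZW = 72°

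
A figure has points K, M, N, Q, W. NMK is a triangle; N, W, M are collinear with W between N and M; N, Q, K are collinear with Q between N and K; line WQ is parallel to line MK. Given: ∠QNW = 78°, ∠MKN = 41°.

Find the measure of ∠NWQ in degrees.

∠NWQ = 61°

1. ∠KNM = 78°  [W on NM, Q on NK]
2. ∠KMN = 61°  [△NMK]
3. ∠NWQ = 61°  [WQ∥MK, corresponding at W]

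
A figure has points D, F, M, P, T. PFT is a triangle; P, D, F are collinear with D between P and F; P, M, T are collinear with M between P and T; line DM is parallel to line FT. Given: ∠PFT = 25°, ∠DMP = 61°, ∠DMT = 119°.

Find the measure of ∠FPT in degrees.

1. ∠MDP = 25°  [DM∥FT, corresponding at D]
2. ∠DPM = 94°  [△PDM]
3. ∠FPT = 94°  [D on PF, M on PT]

∠FPT = 94°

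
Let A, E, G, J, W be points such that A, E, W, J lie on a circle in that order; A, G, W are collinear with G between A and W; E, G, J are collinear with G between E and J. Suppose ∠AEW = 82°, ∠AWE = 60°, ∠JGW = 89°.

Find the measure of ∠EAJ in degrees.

1. ∠EAW = 38°  [△AEW]
2. ∠AJE = 60°  [same arc AE]
3. ∠AGE = 89°  [vertical angles at G]
4. ∠AEJ = 53°  [△AGE]
5. ∠EAJ = 67°  [△AEJ]

∠EAJ = 67°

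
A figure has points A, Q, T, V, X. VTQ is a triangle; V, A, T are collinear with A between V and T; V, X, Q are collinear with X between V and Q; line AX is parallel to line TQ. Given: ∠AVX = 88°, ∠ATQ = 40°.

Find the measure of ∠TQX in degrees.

1. ∠QVT = 88°  [A on VT, X on VQ]
2. ∠QTV = 40°  [A on ray TV]
3. ∠TQV = 52°  [△VTQ]
4. ∠TQX = 52°  [X on ray QV]

∠TQX = 52°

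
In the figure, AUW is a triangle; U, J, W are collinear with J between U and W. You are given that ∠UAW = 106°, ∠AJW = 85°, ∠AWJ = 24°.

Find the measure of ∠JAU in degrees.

1. ∠AJU = 95°  [linear pair at J on UW]
2. ∠AWU = 24°  [J on ray WU]
3. ∠AUW = 50°  [△AUW]
4. ∠AUJ = 50°  [J on ray UW]
5. ∠JAU = 35°  [△AUJ]

∠JAU = 35°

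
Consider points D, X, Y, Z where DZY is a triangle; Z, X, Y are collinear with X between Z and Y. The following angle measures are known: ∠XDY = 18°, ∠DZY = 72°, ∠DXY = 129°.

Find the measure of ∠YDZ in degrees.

1. ∠DYX = 33°  [△DXY]
2. ∠DYZ = 33°  [X on ray YZ]
3. ∠YDZ = 75°  [△DZY]

∠YDZ = 75°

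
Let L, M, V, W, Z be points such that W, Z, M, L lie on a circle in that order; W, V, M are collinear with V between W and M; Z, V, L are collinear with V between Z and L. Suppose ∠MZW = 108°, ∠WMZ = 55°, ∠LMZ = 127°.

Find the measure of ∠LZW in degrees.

∠LZW = 72°

1. ∠WLZ = 55°  [same arc WZ]
2. ∠LWZ = 53°  [cyclic WZML, opposite ∠W+∠M]
3. ∠LZW = 72°  [△WZL]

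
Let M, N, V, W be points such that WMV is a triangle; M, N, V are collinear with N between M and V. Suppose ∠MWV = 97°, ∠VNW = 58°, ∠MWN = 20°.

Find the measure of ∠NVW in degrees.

∠NVW = 45°

1. ∠MNW = 122°  [linear pair at N on MV]
2. ∠NMW = 38°  [△WMN]
3. ∠VMW = 38°  [N on ray MV]
4. ∠MVW = 45°  [△WMV]
5. ∠NVW = 45°  [N on ray VM]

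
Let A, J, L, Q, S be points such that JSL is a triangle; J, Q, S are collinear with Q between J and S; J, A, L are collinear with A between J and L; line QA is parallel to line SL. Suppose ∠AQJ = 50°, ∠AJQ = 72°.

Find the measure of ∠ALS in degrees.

∠ALS = 58°

1. ∠JAQ = 58°  [△JQA]
2. ∠LAQ = 122°  [linear pair at A on JL]
3. ∠ALS = 58°  [QA∥SL, co-interior at L–A]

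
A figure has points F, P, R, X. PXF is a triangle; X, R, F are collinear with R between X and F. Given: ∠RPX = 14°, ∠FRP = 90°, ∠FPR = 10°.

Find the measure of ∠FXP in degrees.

1. ∠PRX = 90°  [linear pair at R on XF]
2. ∠PXR = 76°  [△PXR]
3. ∠FXP = 76°  [R on ray XF]

∠FXP = 76°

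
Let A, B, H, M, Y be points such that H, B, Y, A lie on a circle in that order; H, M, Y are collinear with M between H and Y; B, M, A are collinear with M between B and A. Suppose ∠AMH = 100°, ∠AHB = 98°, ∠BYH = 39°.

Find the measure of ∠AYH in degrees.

∠AYH = 43°

1. ∠BMY = 100°  [vertical angles at M]
2. ∠AMY = 80°  [linear pair at M on HY]
3. ∠AYB = 82°  [cyclic HBYA, opposite ∠H+∠Y]
4. ∠ABY = 41°  [△BMY]
5. ∠BAY = 57°  [△BYA]
6. ∠AYH = 43°  [△YMA]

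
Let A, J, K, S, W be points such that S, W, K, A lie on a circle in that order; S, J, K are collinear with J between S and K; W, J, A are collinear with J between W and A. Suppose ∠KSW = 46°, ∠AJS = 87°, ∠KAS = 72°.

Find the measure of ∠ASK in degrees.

1. ∠KAW = 46°  [same arc WK]
2. ∠AJK = 93°  [linear pair at J on SK]
3. ∠AKS = 41°  [△KJA]
4. ∠ASK = 67°  [△SKA]

∠ASK = 67°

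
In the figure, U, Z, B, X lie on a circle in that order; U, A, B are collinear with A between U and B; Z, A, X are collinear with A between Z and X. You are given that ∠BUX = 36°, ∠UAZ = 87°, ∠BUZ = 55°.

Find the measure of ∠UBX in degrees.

1. ∠BAX = 87°  [vertical angles at A]
2. ∠BXZ = 55°  [same arc ZB]
3. ∠UBX = 38°  [△BAX]

∠UBX = 38°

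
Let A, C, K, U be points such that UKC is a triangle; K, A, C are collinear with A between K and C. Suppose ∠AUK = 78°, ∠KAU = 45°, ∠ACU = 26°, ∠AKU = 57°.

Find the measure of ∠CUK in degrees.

∠CUK = 97°

1. ∠KCU = 26°  [A on ray CK]
2. ∠CKU = 57°  [A on ray KC]
3. ∠CUK = 97°  [△UKC]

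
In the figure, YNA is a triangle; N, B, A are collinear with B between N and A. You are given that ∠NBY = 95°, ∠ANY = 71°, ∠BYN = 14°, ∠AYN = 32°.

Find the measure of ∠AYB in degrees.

∠AYB = 18°

1. ∠ABY = 85°  [linear pair at B on NA]
2. ∠NAY = 77°  [△YNA]
3. ∠BAY = 77°  [B on ray AN]
4. ∠AYB = 18°  [△YBA]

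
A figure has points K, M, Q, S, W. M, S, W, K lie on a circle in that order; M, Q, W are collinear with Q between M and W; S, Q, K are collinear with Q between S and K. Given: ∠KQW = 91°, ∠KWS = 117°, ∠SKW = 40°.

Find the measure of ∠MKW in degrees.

1. ∠KWM = 49°  [△WQK]
2. ∠KSW = 23°  [△SWK]
3. ∠KMW = 23°  [same arc WK]
4. ∠MKW = 108°  [△MWK]

∠MKW = 108°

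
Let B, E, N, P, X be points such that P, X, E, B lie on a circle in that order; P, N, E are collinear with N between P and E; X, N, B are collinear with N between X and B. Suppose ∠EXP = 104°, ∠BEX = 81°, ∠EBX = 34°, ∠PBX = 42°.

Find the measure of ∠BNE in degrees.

1. ∠BPX = 99°  [cyclic PXEB, opposite ∠P+∠E]
2. ∠EPX = 34°  [same arc XE]
3. ∠BXP = 39°  [△PXB]
4. ∠PNX = 107°  [△PNX]
5. ∠BNE = 107°  [vertical angles at N]

∠BNE = 107°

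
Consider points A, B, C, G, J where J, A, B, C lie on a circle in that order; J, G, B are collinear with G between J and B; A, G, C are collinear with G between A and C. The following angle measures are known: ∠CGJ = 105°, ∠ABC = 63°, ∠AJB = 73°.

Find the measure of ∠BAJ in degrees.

∠BAJ = 76°

1. ∠AGB = 105°  [vertical angles at G]
2. ∠ACB = 73°  [same arc AB]
3. ∠BAC = 44°  [△ABC]
4. ∠ABJ = 31°  [△AGB]
5. ∠BAJ = 76°  [△JAB]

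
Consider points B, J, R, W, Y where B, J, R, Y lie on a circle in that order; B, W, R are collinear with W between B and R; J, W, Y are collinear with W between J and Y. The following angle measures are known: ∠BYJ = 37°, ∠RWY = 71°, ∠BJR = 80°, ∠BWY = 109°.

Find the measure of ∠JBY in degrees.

∠JBY = 97°

1. ∠BRJ = 37°  [same arc BJ]
2. ∠BWJ = 71°  [vertical angles at W]
3. ∠JBR = 63°  [△BJR]
4. ∠BJY = 46°  [△BWJ]
5. ∠JBY = 97°  [△BJY]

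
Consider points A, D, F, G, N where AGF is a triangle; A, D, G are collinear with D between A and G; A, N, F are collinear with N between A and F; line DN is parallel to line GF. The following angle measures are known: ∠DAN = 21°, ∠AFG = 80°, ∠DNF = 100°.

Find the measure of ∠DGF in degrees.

1. ∠FAG = 21°  [D on AG, N on AF]
2. ∠AGF = 79°  [△AGF]
3. ∠DGF = 79°  [D on ray GA]

∠DGF = 79°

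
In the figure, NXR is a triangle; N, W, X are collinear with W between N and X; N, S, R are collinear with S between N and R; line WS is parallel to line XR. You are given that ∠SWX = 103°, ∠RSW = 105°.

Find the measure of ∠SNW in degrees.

1. ∠NWS = 77°  [linear pair at W on NX]
2. ∠NSW = 75°  [linear pair at S on NR]
3. ∠SNW = 28°  [△NWS]

∠SNW = 28°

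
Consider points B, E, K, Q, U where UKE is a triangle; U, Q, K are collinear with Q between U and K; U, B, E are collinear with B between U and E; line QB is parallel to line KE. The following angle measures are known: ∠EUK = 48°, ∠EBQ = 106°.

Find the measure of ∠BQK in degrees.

∠BQK = 122°

1. ∠BUQ = 48°  [Q on UK, B on UE]
2. ∠QBU = 74°  [linear pair at B on UE]
3. ∠BQU = 58°  [△UQB]
4. ∠BQK = 122°  [linear pair at Q on UK]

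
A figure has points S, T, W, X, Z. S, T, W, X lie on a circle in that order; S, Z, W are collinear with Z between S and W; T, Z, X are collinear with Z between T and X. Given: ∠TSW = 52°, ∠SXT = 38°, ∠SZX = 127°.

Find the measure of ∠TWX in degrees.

∠TWX = 113°

1. ∠TXW = 52°  [same arc TW]
2. ∠SWT = 38°  [same arc ST]
3. ∠TZW = 127°  [vertical angles at Z]
4. ∠WTX = 15°  [△TZW]
5. ∠TWX = 113°  [△TWX]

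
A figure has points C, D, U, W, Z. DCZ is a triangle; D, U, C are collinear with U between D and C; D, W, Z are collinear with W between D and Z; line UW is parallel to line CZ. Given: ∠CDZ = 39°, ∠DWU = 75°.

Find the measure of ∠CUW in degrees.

1. ∠UDW = 39°  [U on DC, W on DZ]
2. ∠DUW = 66°  [△DUW]
3. ∠CUW = 114°  [linear pair at U on DC]

∠CUW = 114°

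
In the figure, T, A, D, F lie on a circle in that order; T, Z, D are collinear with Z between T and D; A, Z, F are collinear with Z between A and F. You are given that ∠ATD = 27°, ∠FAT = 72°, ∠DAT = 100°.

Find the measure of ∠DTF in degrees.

1. ∠FDT = 72°  [same arc TF]
2. ∠DFT = 80°  [cyclic TADF, opposite ∠A+∠F]
3. ∠DTF = 28°  [△TDF]

∠DTF = 28°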